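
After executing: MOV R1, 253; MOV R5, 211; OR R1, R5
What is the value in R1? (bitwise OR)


Register state trace:
  MOV R1, 253  → R1 = 253 (0b11111101)
  MOV R5, 211  → R5 = 211 (0b11010011)
  OR R1, R5   → R1 = 253 OR 211 = 255 (0b11111111)
Final: R1 = 255

255


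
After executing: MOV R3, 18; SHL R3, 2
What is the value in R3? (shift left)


Register state trace:
  MOV R3, 18  → R3 = 18
  SHL R3, 2  → R3 = 18 << 2 = 18 * 2^2 = 72
Final: R3 = 72

72


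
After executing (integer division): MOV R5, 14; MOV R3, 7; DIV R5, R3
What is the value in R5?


Register state trace:
  MOV R5, 14  → R5 = 14
  MOV R3, 7  → R3 = 7
  DIV R5, R3  → R5 = 14 // 7 = 2
Final: R5 = 2

2


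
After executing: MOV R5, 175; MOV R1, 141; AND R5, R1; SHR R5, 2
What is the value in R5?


Register state trace:
  MOV R5, 175  → R5 = 175 (0b10101111)
  MOV R1, 141  → R1 = 141 (0b10001101)
  AND R5, R1  → R5 = 175 AND 141 = 141 (0b10001101)
  SHR R5, 2  → R5 = 141 >> 2 = 35
Final: R5 = 35

35


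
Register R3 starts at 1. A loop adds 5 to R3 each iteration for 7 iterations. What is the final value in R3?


Starting value: R3 = 1
  Iter 1: R3 = 1 + 5 = 6
  Iter 2: R3 = 6 + 5 = 11
  Iter 3: R3 = 11 + 5 = 16
  Iter 4: R3 = 16 + 5 = 21
  Iter 5: R3 = 21 + 5 = 26
  Iter 6: R3 = 26 + 5 = 31
  Iter 7: R3 = 31 + 5 = 36
Final: R3 = 36

36


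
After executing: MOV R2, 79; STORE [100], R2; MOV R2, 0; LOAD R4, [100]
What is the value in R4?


Register and memory trace:
  MOV R2, 79  → R2 = 79
  STORE [100], R2  → mem[100] = 79
  MOV R2, 0  → R2 = 0
  LOAD R4, [100]  → R4 = mem[100] = 79
Final: R4 = 79

79


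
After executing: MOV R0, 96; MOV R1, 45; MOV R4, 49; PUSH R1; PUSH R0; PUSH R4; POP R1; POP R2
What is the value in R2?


Stack trace (top is rightmost):
  MOV R0, 96  → R0 = 96
  MOV R1, 45  → R1 = 45
  MOV R4, 49  → R4 = 49
  PUSH R1  → stack: [45]
  PUSH R0  → stack: [45, 96]
  PUSH R4  → stack: [45, 96, 49]
  POP R1  → R1 = 49, stack: [45, 96]
  POP R2  → R2 = 96, stack: [45]
Final: R2 = 96

96


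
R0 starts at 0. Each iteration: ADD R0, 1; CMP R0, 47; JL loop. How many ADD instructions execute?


Loop trace (R0 starts at 0, target 47, step 1):
  ADD #1: R0 = 0 + 1 = 1  → 1 < 47, loop
  ADD #2: R0 = 1 + 1 = 2  → 2 < 47, loop
  ADD #3: R0 = 2 + 1 = 3  → 3 < 47, loop
  ADD #4: R0 = 3 + 1 = 4  → 4 < 47, loop
  ADD #5: R0 = 4 + 1 = 5  → 5 < 47, loop
  ADD #6: R0 = 5 + 1 = 6  → 6 < 47, loop
  ADD #7: R0 = 6 + 1 = 7  → 7 < 47, loop
  ADD #8: R0 = 7 + 1 = 8  → 8 < 47, loop
  ADD #9: R0 = 8 + 1 = 9  → 9 < 47, loop
  ADD #10: R0 = 9 + 1 = 10  → 10 < 47, loop
  ADD #11: R0 = 10 + 1 = 11  → 11 < 47, loop
  ADD #12: R0 = 11 + 1 = 12  → 12 < 47, loop
  ADD #13: R0 = 12 + 1 = 13  → 13 < 47, loop
  ADD #14: R0 = 13 + 1 = 14  → 14 < 47, loop
  ADD #15: R0 = 14 + 1 = 15  → 15 < 47, loop
  ADD #16: R0 = 15 + 1 = 16  → 16 < 47, loop
  ADD #17: R0 = 16 + 1 = 17  → 17 < 47, loop
  ADD #18: R0 = 17 + 1 = 18  → 18 < 47, loop
  ADD #19: R0 = 18 + 1 = 19  → 19 < 47, loop
  ADD #20: R0 = 19 + 1 = 20  → 20 < 47, loop
  ADD #21: R0 = 20 + 1 = 21  → 21 < 47, loop
  ADD #22: R0 = 21 + 1 = 22  → 22 < 47, loop
  ADD #23: R0 = 22 + 1 = 23  → 23 < 47, loop
  ADD #24: R0 = 23 + 1 = 24  → 24 < 47, loop
  ADD #25: R0 = 24 + 1 = 25  → 25 < 47, loop
  ADD #26: R0 = 25 + 1 = 26  → 26 < 47, loop
  ADD #27: R0 = 26 + 1 = 27  → 27 < 47, loop
  ADD #28: R0 = 27 + 1 = 28  → 28 < 47, loop
  ADD #29: R0 = 28 + 1 = 29  → 29 < 47, loop
  ADD #30: R0 = 29 + 1 = 30  → 30 < 47, loop
  ADD #31: R0 = 30 + 1 = 31  → 31 < 47, loop
  ADD #32: R0 = 31 + 1 = 32  → 32 < 47, loop
  ADD #33: R0 = 32 + 1 = 33  → 33 < 47, loop
  ADD #34: R0 = 33 + 1 = 34  → 34 < 47, loop
  ADD #35: R0 = 34 + 1 = 35  → 35 < 47, loop
  ADD #36: R0 = 35 + 1 = 36  → 36 < 47, loop
  ADD #37: R0 = 36 + 1 = 37  → 37 < 47, loop
  ADD #38: R0 = 37 + 1 = 38  → 38 < 47, loop
  ADD #39: R0 = 38 + 1 = 39  → 39 < 47, loop
  ADD #40: R0 = 39 + 1 = 40  → 40 < 47, loop
  ADD #41: R0 = 40 + 1 = 41  → 41 < 47, loop
  ADD #42: R0 = 41 + 1 = 42  → 42 < 47, loop
  ADD #43: R0 = 42 + 1 = 43  → 43 < 47, loop
  ADD #44: R0 = 43 + 1 = 44  → 44 < 47, loop
  ADD #45: R0 = 44 + 1 = 45  → 45 < 47, loop
  ADD #46: R0 = 45 + 1 = 46  → 46 < 47, loop
  ADD #47: R0 = 46 + 1 = 47  → 47 >= 47, exit
Total ADD instructions: 47

47


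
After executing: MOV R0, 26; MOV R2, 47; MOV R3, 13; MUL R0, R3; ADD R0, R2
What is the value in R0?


Register state trace:
  MOV R0, 26  → R0 = 26
  MOV R2, 47  → R2 = 47
  MOV R3, 13  → R3 = 13
  MUL R0, R3  → R0 = 26 * 13 = 338
  ADD R0, R2  → R0 = 338 + 47 = 385
Final: R0 = 385

385


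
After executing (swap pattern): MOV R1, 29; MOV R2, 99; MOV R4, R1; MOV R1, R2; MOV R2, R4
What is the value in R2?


Register state trace (swap pattern):
  MOV R1, 29  → R1 = 29
  MOV R2, 99  → R2 = 99
  MOV R4, R1  → R4 = 29  (save R1)
  MOV R1, R2  → R1 = 99  (R1 gets R2's value)
  MOV R2, R4  → R2 = 29  (R2 gets saved value)
Final: R2 = 29

29


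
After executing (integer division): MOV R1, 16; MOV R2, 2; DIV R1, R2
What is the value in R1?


Register state trace:
  MOV R1, 16  → R1 = 16
  MOV R2, 2  → R2 = 2
  DIV R1, R2  → R1 = 16 // 2 = 8
Final: R1 = 8

8


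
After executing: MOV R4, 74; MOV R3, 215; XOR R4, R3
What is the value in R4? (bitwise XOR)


Register state trace:
  MOV R4, 74  → R4 = 74 (0b01001010)
  MOV R3, 215  → R3 = 215 (0b11010111)
  XOR R4, R3  → R4 = 74 XOR 215 = 157 (0b10011101)
Final: R4 = 157

157


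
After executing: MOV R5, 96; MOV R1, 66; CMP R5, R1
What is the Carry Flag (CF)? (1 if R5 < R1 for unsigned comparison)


Register state trace:
  MOV R5, 96  → R5 = 96
  MOV R1, 66  → R1 = 66
  CMP R5, R1  → unsigned 96 - 66: no borrow
  96 >= 66, so CF = 0
CF = 0

0


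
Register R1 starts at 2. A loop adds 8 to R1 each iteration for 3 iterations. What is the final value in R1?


Starting value: R1 = 2
  Iter 1: R1 = 2 + 8 = 10
  Iter 2: R1 = 10 + 8 = 18
  Iter 3: R1 = 18 + 8 = 26
Final: R1 = 26

26


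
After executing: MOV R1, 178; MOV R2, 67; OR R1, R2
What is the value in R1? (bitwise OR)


Register state trace:
  MOV R1, 178  → R1 = 178 (0b10110010)
  MOV R2, 67  → R2 = 67 (0b01000011)
  OR R1, R2   → R1 = 178 OR 67 = 243 (0b11110011)
Final: R1 = 243

243


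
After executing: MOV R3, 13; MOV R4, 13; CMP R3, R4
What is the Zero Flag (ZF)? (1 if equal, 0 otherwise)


Register state trace:
  MOV R3, 13  → R3 = 13
  MOV R4, 13  → R4 = 13
  CMP R3, R4  → computes 13 - 13 = 0
  Result is zero, so values are equal
ZF = 1

1


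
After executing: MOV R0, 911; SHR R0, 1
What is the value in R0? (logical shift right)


Register state trace:
  MOV R0, 911  → R0 = 911
  SHR R0, 1  → R0 = 911 >> 1 = 911 // 2^1 = 455
Final: R0 = 455

455


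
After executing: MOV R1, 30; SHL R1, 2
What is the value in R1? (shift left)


Register state trace:
  MOV R1, 30  → R1 = 30
  SHL R1, 2  → R1 = 30 << 2 = 30 * 2^2 = 120
Final: R1 = 120

120


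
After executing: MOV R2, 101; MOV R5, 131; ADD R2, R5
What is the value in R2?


Register state trace:
  MOV R2, 101  → R2 = 101
  MOV R5, 131  → R5 = 131
  ADD R2, R5  → R2 = 101 + 131 = 232
Final: R2 = 232

232


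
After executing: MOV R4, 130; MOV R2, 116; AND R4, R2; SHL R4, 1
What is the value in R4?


Register state trace:
  MOV R4, 130  → R4 = 130 (0b10000010)
  MOV R2, 116  → R2 = 116 (0b01110100)
  AND R4, R2  → R4 = 130 AND 116 = 0 (0b00000000)
  SHL R4, 1  → R4 = 0 << 1 = 0
Final: R4 = 0

0


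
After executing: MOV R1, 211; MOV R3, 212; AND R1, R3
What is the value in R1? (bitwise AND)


Register state trace:
  MOV R1, 211  → R1 = 211 (0b11010011)
  MOV R3, 212  → R3 = 212 (0b11010100)
  AND R1, R3  → R1 = 211 AND 212 = 208 (0b11010000)
Final: R1 = 208

208


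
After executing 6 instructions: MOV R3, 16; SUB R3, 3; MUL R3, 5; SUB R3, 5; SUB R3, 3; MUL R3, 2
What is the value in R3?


Register state trace:
  MOV R3, 16  → R3 = 16
  SUB R3, 3  → R3 = 16 - 3 = 13
  MUL R3, 5  → R3 = 13 * 5 = 65
  SUB R3, 5  → R3 = 65 - 5 = 60
  SUB R3, 3  → R3 = 60 - 3 = 57
  MUL R3, 2  → R3 = 57 * 2 = 114
Final: R3 = 114

114


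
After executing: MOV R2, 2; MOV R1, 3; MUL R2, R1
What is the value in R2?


Register state trace:
  MOV R2, 2  → R2 = 2
  MOV R1, 3  → R1 = 3
  MUL R2, R1  → R2 = 2 * 3 = 6
Final: R2 = 6

6


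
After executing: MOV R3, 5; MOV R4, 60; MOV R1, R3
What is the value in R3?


Register state trace:
  MOV R3, 5  → R3 = 5
  MOV R4, 60  → R4 = 60
  MOV R1, R3  → R1 = 5
Final: R3 = 5

5


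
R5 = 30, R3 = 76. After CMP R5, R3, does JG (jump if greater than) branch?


Trace:
  R5 = 30, R3 = 76
  CMP R5, R3  → compares 30 vs 76
  JG checks: is 30 greater than 76?
  30 < 76, so condition is false
Branch taken: No

No


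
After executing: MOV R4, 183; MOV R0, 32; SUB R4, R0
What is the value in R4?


Register state trace:
  MOV R4, 183  → R4 = 183
  MOV R0, 32  → R0 = 32
  SUB R4, R0  → R4 = 183 - 32 = 151
Final: R4 = 151

151


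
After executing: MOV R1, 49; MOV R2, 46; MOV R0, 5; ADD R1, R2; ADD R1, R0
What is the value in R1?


Register state trace:
  MOV R1, 49  → R1 = 49
  MOV R2, 46  → R2 = 46
  MOV R0, 5  → R0 = 5
  ADD R1, R2  → R1 = 49 + 46 = 95
  ADD R1, R0  → R1 = 95 + 5 = 100
Final: R1 = 100

100


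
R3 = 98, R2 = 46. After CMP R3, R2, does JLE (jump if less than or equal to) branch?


Trace:
  R3 = 98, R2 = 46
  CMP R3, R2  → compares 98 vs 46
  JLE checks: is 98 less than or equal to 46?
  98 > 46, so condition is false
Branch taken: No

No


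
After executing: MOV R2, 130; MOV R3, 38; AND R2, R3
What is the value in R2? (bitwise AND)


Register state trace:
  MOV R2, 130  → R2 = 130 (0b10000010)
  MOV R3, 38  → R3 = 38 (0b00100110)
  AND R2, R3  → R2 = 130 AND 38 = 2 (0b00000010)
Final: R2 = 2

2


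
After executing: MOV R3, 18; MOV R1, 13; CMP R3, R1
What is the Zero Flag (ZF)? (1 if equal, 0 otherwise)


Register state trace:
  MOV R3, 18  → R3 = 18
  MOV R1, 13  → R1 = 13
  CMP R3, R1  → computes 18 - 13 = 5
  Result is nonzero, so values are not equal
ZF = 0

0


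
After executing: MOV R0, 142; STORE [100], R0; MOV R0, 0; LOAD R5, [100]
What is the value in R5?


Register and memory trace:
  MOV R0, 142  → R0 = 142
  STORE [100], R0  → mem[100] = 142
  MOV R0, 0  → R0 = 0
  LOAD R5, [100]  → R5 = mem[100] = 142
Final: R5 = 142

142


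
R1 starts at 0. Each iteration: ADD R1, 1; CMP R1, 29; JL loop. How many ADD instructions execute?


Loop trace (R1 starts at 0, target 29, step 1):
  ADD #1: R1 = 0 + 1 = 1  → 1 < 29, loop
  ADD #2: R1 = 1 + 1 = 2  → 2 < 29, loop
  ADD #3: R1 = 2 + 1 = 3  → 3 < 29, loop
  ADD #4: R1 = 3 + 1 = 4  → 4 < 29, loop
  ADD #5: R1 = 4 + 1 = 5  → 5 < 29, loop
  ADD #6: R1 = 5 + 1 = 6  → 6 < 29, loop
  ADD #7: R1 = 6 + 1 = 7  → 7 < 29, loop
  ADD #8: R1 = 7 + 1 = 8  → 8 < 29, loop
  ADD #9: R1 = 8 + 1 = 9  → 9 < 29, loop
  ADD #10: R1 = 9 + 1 = 10  → 10 < 29, loop
  ADD #11: R1 = 10 + 1 = 11  → 11 < 29, loop
  ADD #12: R1 = 11 + 1 = 12  → 12 < 29, loop
  ADD #13: R1 = 12 + 1 = 13  → 13 < 29, loop
  ADD #14: R1 = 13 + 1 = 14  → 14 < 29, loop
  ADD #15: R1 = 14 + 1 = 15  → 15 < 29, loop
  ADD #16: R1 = 15 + 1 = 16  → 16 < 29, loop
  ADD #17: R1 = 16 + 1 = 17  → 17 < 29, loop
  ADD #18: R1 = 17 + 1 = 18  → 18 < 29, loop
  ADD #19: R1 = 18 + 1 = 19  → 19 < 29, loop
  ADD #20: R1 = 19 + 1 = 20  → 20 < 29, loop
  ADD #21: R1 = 20 + 1 = 21  → 21 < 29, loop
  ADD #22: R1 = 21 + 1 = 22  → 22 < 29, loop
  ADD #23: R1 = 22 + 1 = 23  → 23 < 29, loop
  ADD #24: R1 = 23 + 1 = 24  → 24 < 29, loop
  ADD #25: R1 = 24 + 1 = 25  → 25 < 29, loop
  ADD #26: R1 = 25 + 1 = 26  → 26 < 29, loop
  ADD #27: R1 = 26 + 1 = 27  → 27 < 29, loop
  ADD #28: R1 = 27 + 1 = 28  → 28 < 29, loop
  ADD #29: R1 = 28 + 1 = 29  → 29 >= 29, exit
Total ADD instructions: 29

29


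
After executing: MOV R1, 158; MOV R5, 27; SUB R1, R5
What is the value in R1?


Register state trace:
  MOV R1, 158  → R1 = 158
  MOV R5, 27  → R5 = 27
  SUB R1, R5  → R1 = 158 - 27 = 131
Final: R1 = 131

131


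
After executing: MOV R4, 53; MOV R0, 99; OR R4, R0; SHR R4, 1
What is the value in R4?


Register state trace:
  MOV R4, 53  → R4 = 53 (0b00110101)
  MOV R0, 99  → R0 = 99 (0b01100011)
  OR R4, R0  → R4 = 53 OR 99 = 119 (0b01110111)
  SHR R4, 1  → R4 = 119 >> 1 = 59
Final: R4 = 59

59


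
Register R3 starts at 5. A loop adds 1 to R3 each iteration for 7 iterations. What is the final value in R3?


Starting value: R3 = 5
  Iter 1: R3 = 5 + 1 = 6
  Iter 2: R3 = 6 + 1 = 7
  Iter 3: R3 = 7 + 1 = 8
  Iter 4: R3 = 8 + 1 = 9
  Iter 5: R3 = 9 + 1 = 10
  Iter 6: R3 = 10 + 1 = 11
  Iter 7: R3 = 11 + 1 = 12
Final: R3 = 12

12


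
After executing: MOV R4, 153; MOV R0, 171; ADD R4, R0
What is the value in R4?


Register state trace:
  MOV R4, 153  → R4 = 153
  MOV R0, 171  → R0 = 171
  ADD R4, R0  → R4 = 153 + 171 = 324
Final: R4 = 324

324


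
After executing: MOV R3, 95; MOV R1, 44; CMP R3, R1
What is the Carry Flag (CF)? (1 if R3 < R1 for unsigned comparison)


Register state trace:
  MOV R3, 95  → R3 = 95
  MOV R1, 44  → R1 = 44
  CMP R3, R1  → unsigned 95 - 44: no borrow
  95 >= 44, so CF = 0
CF = 0

0


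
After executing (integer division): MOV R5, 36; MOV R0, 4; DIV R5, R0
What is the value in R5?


Register state trace:
  MOV R5, 36  → R5 = 36
  MOV R0, 4  → R0 = 4
  DIV R5, R0  → R5 = 36 // 4 = 9
Final: R5 = 9

9


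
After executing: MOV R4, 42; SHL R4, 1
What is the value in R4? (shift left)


Register state trace:
  MOV R4, 42  → R4 = 42
  SHL R4, 1  → R4 = 42 << 1 = 42 * 2^1 = 84
Final: R4 = 84

84


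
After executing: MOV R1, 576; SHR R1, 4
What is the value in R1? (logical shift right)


Register state trace:
  MOV R1, 576  → R1 = 576
  SHR R1, 4  → R1 = 576 >> 4 = 576 // 2^4 = 36
Final: R1 = 36

36


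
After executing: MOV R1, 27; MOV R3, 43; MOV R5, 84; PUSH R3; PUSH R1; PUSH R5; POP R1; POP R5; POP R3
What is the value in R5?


Stack trace (top is rightmost):
  MOV R1, 27  → R1 = 27
  MOV R3, 43  → R3 = 43
  MOV R5, 84  → R5 = 84
  PUSH R3  → stack: [43]
  PUSH R1  → stack: [43, 27]
  PUSH R5  → stack: [43, 27, 84]
  POP R1  → R1 = 84, stack: [43, 27]
  POP R5  → R5 = 27, stack: [43]
  POP R3  → R3 = 43, stack: []
Final: R5 = 27

27


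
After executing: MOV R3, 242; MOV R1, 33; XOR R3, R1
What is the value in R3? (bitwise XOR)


Register state trace:
  MOV R3, 242  → R3 = 242 (0b11110010)
  MOV R1, 33  → R1 = 33 (0b00100001)
  XOR R3, R1  → R3 = 242 XOR 33 = 211 (0b11010011)
Final: R3 = 211

211


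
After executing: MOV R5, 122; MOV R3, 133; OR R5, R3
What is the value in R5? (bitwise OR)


Register state trace:
  MOV R5, 122  → R5 = 122 (0b01111010)
  MOV R3, 133  → R3 = 133 (0b10000101)
  OR R5, R3   → R5 = 122 OR 133 = 255 (0b11111111)
Final: R5 = 255

255


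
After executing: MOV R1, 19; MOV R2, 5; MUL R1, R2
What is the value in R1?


Register state trace:
  MOV R1, 19  → R1 = 19
  MOV R2, 5  → R2 = 5
  MUL R1, R2  → R1 = 19 * 5 = 95
Final: R1 = 95

95


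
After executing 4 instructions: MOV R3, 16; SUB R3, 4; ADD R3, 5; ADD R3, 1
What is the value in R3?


Register state trace:
  MOV R3, 16  → R3 = 16
  SUB R3, 4  → R3 = 16 - 4 = 12
  ADD R3, 5  → R3 = 12 + 5 = 17
  ADD R3, 1  → R3 = 17 + 1 = 18
Final: R3 = 18

18


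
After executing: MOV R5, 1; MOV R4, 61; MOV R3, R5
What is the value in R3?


Register state trace:
  MOV R5, 1  → R5 = 1
  MOV R4, 61  → R4 = 61
  MOV R3, R5  → R3 = 1
Final: R3 = 1

1


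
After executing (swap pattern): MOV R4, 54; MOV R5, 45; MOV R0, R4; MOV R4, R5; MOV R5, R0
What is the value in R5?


Register state trace (swap pattern):
  MOV R4, 54  → R4 = 54
  MOV R5, 45  → R5 = 45
  MOV R0, R4  → R0 = 54  (save R4)
  MOV R4, R5  → R4 = 45  (R4 gets R5's value)
  MOV R5, R0  → R5 = 54  (R5 gets saved value)
Final: R5 = 54

54


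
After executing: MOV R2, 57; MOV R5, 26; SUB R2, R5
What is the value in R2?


Register state trace:
  MOV R2, 57  → R2 = 57
  MOV R5, 26  → R5 = 26
  SUB R2, R5  → R2 = 57 - 26 = 31
Final: R2 = 31

31


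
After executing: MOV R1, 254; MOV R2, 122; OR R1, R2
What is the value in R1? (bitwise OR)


Register state trace:
  MOV R1, 254  → R1 = 254 (0b11111110)
  MOV R2, 122  → R2 = 122 (0b01111010)
  OR R1, R2   → R1 = 254 OR 122 = 254 (0b11111110)
Final: R1 = 254

254


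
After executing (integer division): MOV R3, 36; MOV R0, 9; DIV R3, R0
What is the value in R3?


Register state trace:
  MOV R3, 36  → R3 = 36
  MOV R0, 9  → R0 = 9
  DIV R3, R0  → R3 = 36 // 9 = 4
Final: R3 = 4

4


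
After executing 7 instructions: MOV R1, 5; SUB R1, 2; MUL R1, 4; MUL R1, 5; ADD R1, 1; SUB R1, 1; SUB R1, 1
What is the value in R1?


Register state trace:
  MOV R1, 5  → R1 = 5
  SUB R1, 2  → R1 = 5 - 2 = 3
  MUL R1, 4  → R1 = 3 * 4 = 12
  MUL R1, 5  → R1 = 12 * 5 = 60
  ADD R1, 1  → R1 = 60 + 1 = 61
  SUB R1, 1  → R1 = 61 - 1 = 60
  SUB R1, 1  → R1 = 60 - 1 = 59
Final: R1 = 59

59


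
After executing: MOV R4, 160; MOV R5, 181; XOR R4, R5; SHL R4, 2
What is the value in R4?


Register state trace:
  MOV R4, 160  → R4 = 160 (0b10100000)
  MOV R5, 181  → R5 = 181 (0b10110101)
  XOR R4, R5  → R4 = 160 XOR 181 = 21 (0b00010101)
  SHL R4, 2  → R4 = 21 << 2 = 84
Final: R4 = 84

84


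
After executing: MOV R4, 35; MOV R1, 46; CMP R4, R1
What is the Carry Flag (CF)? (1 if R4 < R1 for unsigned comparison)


Register state trace:
  MOV R4, 35  → R4 = 35
  MOV R1, 46  → R1 = 46
  CMP R4, R1  → unsigned 35 - 46: borrow occurs
  35 < 46, so CF = 1
CF = 1

1


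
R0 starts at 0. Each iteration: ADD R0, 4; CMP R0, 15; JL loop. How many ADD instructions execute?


Loop trace (R0 starts at 0, target 15, step 4):
  ADD #1: R0 = 0 + 4 = 4  → 4 < 15, loop
  ADD #2: R0 = 4 + 4 = 8  → 8 < 15, loop
  ADD #3: R0 = 8 + 4 = 12  → 12 < 15, loop
  ADD #4: R0 = 12 + 4 = 16  → 16 >= 15, exit
Total ADD instructions: 4

4


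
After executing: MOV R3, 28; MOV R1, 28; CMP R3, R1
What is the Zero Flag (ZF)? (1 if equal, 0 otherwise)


Register state trace:
  MOV R3, 28  → R3 = 28
  MOV R1, 28  → R1 = 28
  CMP R3, R1  → computes 28 - 28 = 0
  Result is zero, so values are equal
ZF = 1

1


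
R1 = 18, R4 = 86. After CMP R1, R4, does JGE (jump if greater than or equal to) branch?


Trace:
  R1 = 18, R4 = 86
  CMP R1, R4  → compares 18 vs 86
  JGE checks: is 18 greater than or equal to 86?
  18 < 86, so condition is false
Branch taken: No

No


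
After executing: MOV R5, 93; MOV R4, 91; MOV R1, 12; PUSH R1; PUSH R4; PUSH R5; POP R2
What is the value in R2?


Stack trace (top is rightmost):
  MOV R5, 93  → R5 = 93
  MOV R4, 91  → R4 = 91
  MOV R1, 12  → R1 = 12
  PUSH R1  → stack: [12]
  PUSH R4  → stack: [12, 91]
  PUSH R5  → stack: [12, 91, 93]
  POP R2  → R2 = 93, stack: [12, 91]
Final: R2 = 93

93


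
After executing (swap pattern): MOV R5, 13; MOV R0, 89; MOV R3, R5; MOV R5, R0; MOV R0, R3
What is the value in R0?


Register state trace (swap pattern):
  MOV R5, 13  → R5 = 13
  MOV R0, 89  → R0 = 89
  MOV R3, R5  → R3 = 13  (save R5)
  MOV R5, R0  → R5 = 89  (R5 gets R0's value)
  MOV R0, R3  → R0 = 13  (R0 gets saved value)
Final: R0 = 13

13


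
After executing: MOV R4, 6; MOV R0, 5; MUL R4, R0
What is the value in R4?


Register state trace:
  MOV R4, 6  → R4 = 6
  MOV R0, 5  → R0 = 5
  MUL R4, R0  → R4 = 6 * 5 = 30
Final: R4 = 30

30


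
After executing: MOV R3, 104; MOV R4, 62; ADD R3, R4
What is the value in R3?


Register state trace:
  MOV R3, 104  → R3 = 104
  MOV R4, 62  → R4 = 62
  ADD R3, R4  → R3 = 104 + 62 = 166
Final: R3 = 166

166


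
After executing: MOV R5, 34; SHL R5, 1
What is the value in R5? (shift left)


Register state trace:
  MOV R5, 34  → R5 = 34
  SHL R5, 1  → R5 = 34 << 1 = 34 * 2^1 = 68
Final: R5 = 68

68


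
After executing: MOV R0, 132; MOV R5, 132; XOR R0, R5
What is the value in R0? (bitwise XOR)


Register state trace:
  MOV R0, 132  → R0 = 132 (0b10000100)
  MOV R5, 132  → R5 = 132 (0b10000100)
  XOR R0, R5  → R0 = 132 XOR 132 = 0 (0b00000000)
Final: R0 = 0

0


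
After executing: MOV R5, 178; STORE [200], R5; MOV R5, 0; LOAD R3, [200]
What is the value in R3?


Register and memory trace:
  MOV R5, 178  → R5 = 178
  STORE [200], R5  → mem[200] = 178
  MOV R5, 0  → R5 = 0
  LOAD R3, [200]  → R3 = mem[200] = 178
Final: R3 = 178

178


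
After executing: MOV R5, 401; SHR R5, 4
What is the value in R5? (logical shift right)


Register state trace:
  MOV R5, 401  → R5 = 401
  SHR R5, 4  → R5 = 401 >> 4 = 401 // 2^4 = 25
Final: R5 = 25

25


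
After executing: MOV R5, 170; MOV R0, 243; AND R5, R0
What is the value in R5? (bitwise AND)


Register state trace:
  MOV R5, 170  → R5 = 170 (0b10101010)
  MOV R0, 243  → R0 = 243 (0b11110011)
  AND R5, R0  → R5 = 170 AND 243 = 162 (0b10100010)
Final: R5 = 162

162


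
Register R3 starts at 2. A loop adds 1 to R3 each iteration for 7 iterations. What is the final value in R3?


Starting value: R3 = 2
  Iter 1: R3 = 2 + 1 = 3
  Iter 2: R3 = 3 + 1 = 4
  Iter 3: R3 = 4 + 1 = 5
  Iter 4: R3 = 5 + 1 = 6
  Iter 5: R3 = 6 + 1 = 7
  Iter 6: R3 = 7 + 1 = 8
  Iter 7: R3 = 8 + 1 = 9
Final: R3 = 9

9


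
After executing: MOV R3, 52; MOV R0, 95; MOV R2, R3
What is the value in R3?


Register state trace:
  MOV R3, 52  → R3 = 52
  MOV R0, 95  → R0 = 95
  MOV R2, R3  → R2 = 52
Final: R3 = 52

52


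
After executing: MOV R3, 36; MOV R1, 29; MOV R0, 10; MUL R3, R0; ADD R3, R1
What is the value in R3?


Register state trace:
  MOV R3, 36  → R3 = 36
  MOV R1, 29  → R1 = 29
  MOV R0, 10  → R0 = 10
  MUL R3, R0  → R3 = 36 * 10 = 360
  ADD R3, R1  → R3 = 360 + 29 = 389
Final: R3 = 389

389


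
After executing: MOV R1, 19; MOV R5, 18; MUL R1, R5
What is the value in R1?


Register state trace:
  MOV R1, 19  → R1 = 19
  MOV R5, 18  → R5 = 18
  MUL R1, R5  → R1 = 19 * 18 = 342
Final: R1 = 342

342


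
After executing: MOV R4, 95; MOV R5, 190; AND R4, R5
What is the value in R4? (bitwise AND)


Register state trace:
  MOV R4, 95  → R4 = 95 (0b01011111)
  MOV R5, 190  → R5 = 190 (0b10111110)
  AND R4, R5  → R4 = 95 AND 190 = 30 (0b00011110)
Final: R4 = 30

30


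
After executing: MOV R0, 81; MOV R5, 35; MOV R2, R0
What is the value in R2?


Register state trace:
  MOV R0, 81  → R0 = 81
  MOV R5, 35  → R5 = 35
  MOV R2, R0  → R2 = 81
Final: R2 = 81

81


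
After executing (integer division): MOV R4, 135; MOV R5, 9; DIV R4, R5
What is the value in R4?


Register state trace:
  MOV R4, 135  → R4 = 135
  MOV R5, 9  → R5 = 9
  DIV R4, R5  → R4 = 135 // 9 = 15
Final: R4 = 15

15


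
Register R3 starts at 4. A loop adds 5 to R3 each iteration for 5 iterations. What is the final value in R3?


Starting value: R3 = 4
  Iter 1: R3 = 4 + 5 = 9
  Iter 2: R3 = 9 + 5 = 14
  Iter 3: R3 = 14 + 5 = 19
  Iter 4: R3 = 19 + 5 = 24
  Iter 5: R3 = 24 + 5 = 29
Final: R3 = 29

29


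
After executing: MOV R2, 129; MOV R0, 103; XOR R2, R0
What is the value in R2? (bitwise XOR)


Register state trace:
  MOV R2, 129  → R2 = 129 (0b10000001)
  MOV R0, 103  → R0 = 103 (0b01100111)
  XOR R2, R0  → R2 = 129 XOR 103 = 230 (0b11100110)
Final: R2 = 230

230


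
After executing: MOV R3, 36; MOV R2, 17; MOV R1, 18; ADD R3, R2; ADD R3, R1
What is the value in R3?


Register state trace:
  MOV R3, 36  → R3 = 36
  MOV R2, 17  → R2 = 17
  MOV R1, 18  → R1 = 18
  ADD R3, R2  → R3 = 36 + 17 = 53
  ADD R3, R1  → R3 = 53 + 18 = 71
Final: R3 = 71

71


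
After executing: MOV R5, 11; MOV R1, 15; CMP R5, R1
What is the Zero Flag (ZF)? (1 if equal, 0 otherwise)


Register state trace:
  MOV R5, 11  → R5 = 11
  MOV R1, 15  → R1 = 15
  CMP R5, R1  → computes 11 - 15 = -4
  Result is nonzero, so values are not equal
ZF = 0

0


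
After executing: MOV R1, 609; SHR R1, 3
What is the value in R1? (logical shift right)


Register state trace:
  MOV R1, 609  → R1 = 609
  SHR R1, 3  → R1 = 609 >> 3 = 609 // 2^3 = 76
Final: R1 = 76

76


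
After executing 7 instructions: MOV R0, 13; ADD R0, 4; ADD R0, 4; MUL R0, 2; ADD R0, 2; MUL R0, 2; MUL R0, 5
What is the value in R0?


Register state trace:
  MOV R0, 13  → R0 = 13
  ADD R0, 4  → R0 = 13 + 4 = 17
  ADD R0, 4  → R0 = 17 + 4 = 21
  MUL R0, 2  → R0 = 21 * 2 = 42
  ADD R0, 2  → R0 = 42 + 2 = 44
  MUL R0, 2  → R0 = 44 * 2 = 88
  MUL R0, 5  → R0 = 88 * 5 = 440
Final: R0 = 440

440


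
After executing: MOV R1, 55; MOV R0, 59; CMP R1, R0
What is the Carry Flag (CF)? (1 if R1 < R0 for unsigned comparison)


Register state trace:
  MOV R1, 55  → R1 = 55
  MOV R0, 59  → R0 = 59
  CMP R1, R0  → unsigned 55 - 59: borrow occurs
  55 < 59, so CF = 1
CF = 1

1


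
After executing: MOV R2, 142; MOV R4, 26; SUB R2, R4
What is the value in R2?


Register state trace:
  MOV R2, 142  → R2 = 142
  MOV R4, 26  → R4 = 26
  SUB R2, R4  → R2 = 142 - 26 = 116
Final: R2 = 116

116


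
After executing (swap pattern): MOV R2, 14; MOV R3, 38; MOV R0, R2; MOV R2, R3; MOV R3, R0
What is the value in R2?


Register state trace (swap pattern):
  MOV R2, 14  → R2 = 14
  MOV R3, 38  → R3 = 38
  MOV R0, R2  → R0 = 14  (save R2)
  MOV R2, R3  → R2 = 38  (R2 gets R3's value)
  MOV R3, R0  → R3 = 14  (R3 gets saved value)
Final: R2 = 38

38


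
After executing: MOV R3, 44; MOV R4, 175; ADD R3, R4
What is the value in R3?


Register state trace:
  MOV R3, 44  → R3 = 44
  MOV R4, 175  → R4 = 175
  ADD R3, R4  → R3 = 44 + 175 = 219
Final: R3 = 219

219


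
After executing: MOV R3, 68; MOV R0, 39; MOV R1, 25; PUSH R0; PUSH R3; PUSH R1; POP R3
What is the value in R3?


Stack trace (top is rightmost):
  MOV R3, 68  → R3 = 68
  MOV R0, 39  → R0 = 39
  MOV R1, 25  → R1 = 25
  PUSH R0  → stack: [39]
  PUSH R3  → stack: [39, 68]
  PUSH R1  → stack: [39, 68, 25]
  POP R3  → R3 = 25, stack: [39, 68]
Final: R3 = 25

25


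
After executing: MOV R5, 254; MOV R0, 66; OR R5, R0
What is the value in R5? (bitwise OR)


Register state trace:
  MOV R5, 254  → R5 = 254 (0b11111110)
  MOV R0, 66  → R0 = 66 (0b01000010)
  OR R5, R0   → R5 = 254 OR 66 = 254 (0b11111110)
Final: R5 = 254

254


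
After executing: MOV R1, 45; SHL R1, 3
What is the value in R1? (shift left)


Register state trace:
  MOV R1, 45  → R1 = 45
  SHL R1, 3  → R1 = 45 << 3 = 45 * 2^3 = 360
Final: R1 = 360

360


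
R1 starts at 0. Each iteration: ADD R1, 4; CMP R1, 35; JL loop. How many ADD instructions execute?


Loop trace (R1 starts at 0, target 35, step 4):
  ADD #1: R1 = 0 + 4 = 4  → 4 < 35, loop
  ADD #2: R1 = 4 + 4 = 8  → 8 < 35, loop
  ADD #3: R1 = 8 + 4 = 12  → 12 < 35, loop
  ADD #4: R1 = 12 + 4 = 16  → 16 < 35, loop
  ADD #5: R1 = 16 + 4 = 20  → 20 < 35, loop
  ADD #6: R1 = 20 + 4 = 24  → 24 < 35, loop
  ADD #7: R1 = 24 + 4 = 28  → 28 < 35, loop
  ADD #8: R1 = 28 + 4 = 32  → 32 < 35, loop
  ADD #9: R1 = 32 + 4 = 36  → 36 >= 35, exit
Total ADD instructions: 9

9


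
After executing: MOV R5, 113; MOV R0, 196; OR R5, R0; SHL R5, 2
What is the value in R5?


Register state trace:
  MOV R5, 113  → R5 = 113 (0b01110001)
  MOV R0, 196  → R0 = 196 (0b11000100)
  OR R5, R0  → R5 = 113 OR 196 = 245 (0b11110101)
  SHL R5, 2  → R5 = 245 << 2 = 980
Final: R5 = 980

980


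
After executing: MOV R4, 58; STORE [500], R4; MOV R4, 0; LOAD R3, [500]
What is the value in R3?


Register and memory trace:
  MOV R4, 58  → R4 = 58
  STORE [500], R4  → mem[500] = 58
  MOV R4, 0  → R4 = 0
  LOAD R3, [500]  → R3 = mem[500] = 58
Final: R3 = 58

58


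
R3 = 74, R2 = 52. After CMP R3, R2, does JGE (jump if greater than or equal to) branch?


Trace:
  R3 = 74, R2 = 52
  CMP R3, R2  → compares 74 vs 52
  JGE checks: is 74 greater than or equal to 52?
  74 > 52, so condition is true
Branch taken: Yes

Yes


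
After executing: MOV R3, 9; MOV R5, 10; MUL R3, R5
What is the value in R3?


Register state trace:
  MOV R3, 9  → R3 = 9
  MOV R5, 10  → R5 = 10
  MUL R3, R5  → R3 = 9 * 10 = 90
Final: R3 = 90

90


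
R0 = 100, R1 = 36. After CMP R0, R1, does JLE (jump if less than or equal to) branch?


Trace:
  R0 = 100, R1 = 36
  CMP R0, R1  → compares 100 vs 36
  JLE checks: is 100 less than or equal to 36?
  100 > 36, so condition is false
Branch taken: No

No


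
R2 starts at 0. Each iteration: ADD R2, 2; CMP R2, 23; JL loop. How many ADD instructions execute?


Loop trace (R2 starts at 0, target 23, step 2):
  ADD #1: R2 = 0 + 2 = 2  → 2 < 23, loop
  ADD #2: R2 = 2 + 2 = 4  → 4 < 23, loop
  ADD #3: R2 = 4 + 2 = 6  → 6 < 23, loop
  ADD #4: R2 = 6 + 2 = 8  → 8 < 23, loop
  ADD #5: R2 = 8 + 2 = 10  → 10 < 23, loop
  ADD #6: R2 = 10 + 2 = 12  → 12 < 23, loop
  ADD #7: R2 = 12 + 2 = 14  → 14 < 23, loop
  ADD #8: R2 = 14 + 2 = 16  → 16 < 23, loop
  ADD #9: R2 = 16 + 2 = 18  → 18 < 23, loop
  ADD #10: R2 = 18 + 2 = 20  → 20 < 23, loop
  ADD #11: R2 = 20 + 2 = 22  → 22 < 23, loop
  ADD #12: R2 = 22 + 2 = 24  → 24 >= 23, exit
Total ADD instructions: 12

12


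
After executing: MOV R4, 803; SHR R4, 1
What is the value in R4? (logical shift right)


Register state trace:
  MOV R4, 803  → R4 = 803
  SHR R4, 1  → R4 = 803 >> 1 = 803 // 2^1 = 401
Final: R4 = 401

401


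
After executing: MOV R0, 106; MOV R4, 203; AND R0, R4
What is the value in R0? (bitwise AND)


Register state trace:
  MOV R0, 106  → R0 = 106 (0b01101010)
  MOV R4, 203  → R4 = 203 (0b11001011)
  AND R0, R4  → R0 = 106 AND 203 = 74 (0b01001010)
Final: R0 = 74

74


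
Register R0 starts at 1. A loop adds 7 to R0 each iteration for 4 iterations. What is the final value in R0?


Starting value: R0 = 1
  Iter 1: R0 = 1 + 7 = 8
  Iter 2: R0 = 8 + 7 = 15
  Iter 3: R0 = 15 + 7 = 22
  Iter 4: R0 = 22 + 7 = 29
Final: R0 = 29

29


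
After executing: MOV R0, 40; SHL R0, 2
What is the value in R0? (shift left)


Register state trace:
  MOV R0, 40  → R0 = 40
  SHL R0, 2  → R0 = 40 << 2 = 40 * 2^2 = 160
Final: R0 = 160

160


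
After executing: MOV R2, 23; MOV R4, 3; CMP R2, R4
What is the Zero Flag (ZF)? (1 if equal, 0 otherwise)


Register state trace:
  MOV R2, 23  → R2 = 23
  MOV R4, 3  → R4 = 3
  CMP R2, R4  → computes 23 - 3 = 20
  Result is nonzero, so values are not equal
ZF = 0

0


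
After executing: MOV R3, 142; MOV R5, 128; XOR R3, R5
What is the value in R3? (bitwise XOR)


Register state trace:
  MOV R3, 142  → R3 = 142 (0b10001110)
  MOV R5, 128  → R5 = 128 (0b10000000)
  XOR R3, R5  → R3 = 142 XOR 128 = 14 (0b00001110)
Final: R3 = 14

14


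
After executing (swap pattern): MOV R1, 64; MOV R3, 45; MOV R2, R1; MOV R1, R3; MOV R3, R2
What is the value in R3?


Register state trace (swap pattern):
  MOV R1, 64  → R1 = 64
  MOV R3, 45  → R3 = 45
  MOV R2, R1  → R2 = 64  (save R1)
  MOV R1, R3  → R1 = 45  (R1 gets R3's value)
  MOV R3, R2  → R3 = 64  (R3 gets saved value)
Final: R3 = 64

64


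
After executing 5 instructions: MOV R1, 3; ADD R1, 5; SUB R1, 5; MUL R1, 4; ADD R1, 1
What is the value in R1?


Register state trace:
  MOV R1, 3  → R1 = 3
  ADD R1, 5  → R1 = 3 + 5 = 8
  SUB R1, 5  → R1 = 8 - 5 = 3
  MUL R1, 4  → R1 = 3 * 4 = 12
  ADD R1, 1  → R1 = 12 + 1 = 13
Final: R1 = 13

13


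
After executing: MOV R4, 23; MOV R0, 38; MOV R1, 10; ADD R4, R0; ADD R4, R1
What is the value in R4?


Register state trace:
  MOV R4, 23  → R4 = 23
  MOV R0, 38  → R0 = 38
  MOV R1, 10  → R1 = 10
  ADD R4, R0  → R4 = 23 + 38 = 61
  ADD R4, R1  → R4 = 61 + 10 = 71
Final: R4 = 71

71


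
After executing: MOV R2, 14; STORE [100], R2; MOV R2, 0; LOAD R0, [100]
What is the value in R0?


Register and memory trace:
  MOV R2, 14  → R2 = 14
  STORE [100], R2  → mem[100] = 14
  MOV R2, 0  → R2 = 0
  LOAD R0, [100]  → R0 = mem[100] = 14
Final: R0 = 14

14


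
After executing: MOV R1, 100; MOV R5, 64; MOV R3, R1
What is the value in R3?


Register state trace:
  MOV R1, 100  → R1 = 100
  MOV R5, 64  → R5 = 64
  MOV R3, R1  → R3 = 100
Final: R3 = 100

100


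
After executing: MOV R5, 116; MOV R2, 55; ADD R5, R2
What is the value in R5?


Register state trace:
  MOV R5, 116  → R5 = 116
  MOV R2, 55  → R2 = 55
  ADD R5, R2  → R5 = 116 + 55 = 171
Final: R5 = 171

171


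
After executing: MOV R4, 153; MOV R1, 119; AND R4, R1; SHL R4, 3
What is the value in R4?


Register state trace:
  MOV R4, 153  → R4 = 153 (0b10011001)
  MOV R1, 119  → R1 = 119 (0b01110111)
  AND R4, R1  → R4 = 153 AND 119 = 17 (0b00010001)
  SHL R4, 3  → R4 = 17 << 3 = 136
Final: R4 = 136

136


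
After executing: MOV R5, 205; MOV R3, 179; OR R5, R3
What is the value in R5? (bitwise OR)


Register state trace:
  MOV R5, 205  → R5 = 205 (0b11001101)
  MOV R3, 179  → R3 = 179 (0b10110011)
  OR R5, R3   → R5 = 205 OR 179 = 255 (0b11111111)
Final: R5 = 255

255


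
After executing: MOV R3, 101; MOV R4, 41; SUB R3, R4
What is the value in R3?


Register state trace:
  MOV R3, 101  → R3 = 101
  MOV R4, 41  → R4 = 41
  SUB R3, R4  → R3 = 101 - 41 = 60
Final: R3 = 60

60


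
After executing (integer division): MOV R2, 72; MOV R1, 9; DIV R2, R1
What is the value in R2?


Register state trace:
  MOV R2, 72  → R2 = 72
  MOV R1, 9  → R1 = 9
  DIV R2, R1  → R2 = 72 // 9 = 8
Final: R2 = 8

8


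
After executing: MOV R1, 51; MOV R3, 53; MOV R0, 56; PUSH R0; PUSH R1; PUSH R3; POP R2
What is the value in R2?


Stack trace (top is rightmost):
  MOV R1, 51  → R1 = 51
  MOV R3, 53  → R3 = 53
  MOV R0, 56  → R0 = 56
  PUSH R0  → stack: [56]
  PUSH R1  → stack: [56, 51]
  PUSH R3  → stack: [56, 51, 53]
  POP R2  → R2 = 53, stack: [56, 51]
Final: R2 = 53

53


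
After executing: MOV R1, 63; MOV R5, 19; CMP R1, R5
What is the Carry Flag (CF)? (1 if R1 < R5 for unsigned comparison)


Register state trace:
  MOV R1, 63  → R1 = 63
  MOV R5, 19  → R5 = 19
  CMP R1, R5  → unsigned 63 - 19: no borrow
  63 >= 19, so CF = 0
CF = 0

0


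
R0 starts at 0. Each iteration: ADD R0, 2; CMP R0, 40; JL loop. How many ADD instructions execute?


Loop trace (R0 starts at 0, target 40, step 2):
  ADD #1: R0 = 0 + 2 = 2  → 2 < 40, loop
  ADD #2: R0 = 2 + 2 = 4  → 4 < 40, loop
  ADD #3: R0 = 4 + 2 = 6  → 6 < 40, loop
  ADD #4: R0 = 6 + 2 = 8  → 8 < 40, loop
  ADD #5: R0 = 8 + 2 = 10  → 10 < 40, loop
  ADD #6: R0 = 10 + 2 = 12  → 12 < 40, loop
  ADD #7: R0 = 12 + 2 = 14  → 14 < 40, loop
  ADD #8: R0 = 14 + 2 = 16  → 16 < 40, loop
  ADD #9: R0 = 16 + 2 = 18  → 18 < 40, loop
  ADD #10: R0 = 18 + 2 = 20  → 20 < 40, loop
  ADD #11: R0 = 20 + 2 = 22  → 22 < 40, loop
  ADD #12: R0 = 22 + 2 = 24  → 24 < 40, loop
  ADD #13: R0 = 24 + 2 = 26  → 26 < 40, loop
  ADD #14: R0 = 26 + 2 = 28  → 28 < 40, loop
  ADD #15: R0 = 28 + 2 = 30  → 30 < 40, loop
  ADD #16: R0 = 30 + 2 = 32  → 32 < 40, loop
  ADD #17: R0 = 32 + 2 = 34  → 34 < 40, loop
  ADD #18: R0 = 34 + 2 = 36  → 36 < 40, loop
  ADD #19: R0 = 36 + 2 = 38  → 38 < 40, loop
  ADD #20: R0 = 38 + 2 = 40  → 40 >= 40, exit
Total ADD instructions: 20

20


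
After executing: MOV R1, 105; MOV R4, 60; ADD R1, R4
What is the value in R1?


Register state trace:
  MOV R1, 105  → R1 = 105
  MOV R4, 60  → R4 = 60
  ADD R1, R4  → R1 = 105 + 60 = 165
Final: R1 = 165

165


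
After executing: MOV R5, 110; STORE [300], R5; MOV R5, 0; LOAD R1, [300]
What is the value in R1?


Register and memory trace:
  MOV R5, 110  → R5 = 110
  STORE [300], R5  → mem[300] = 110
  MOV R5, 0  → R5 = 0
  LOAD R1, [300]  → R1 = mem[300] = 110
Final: R1 = 110

110


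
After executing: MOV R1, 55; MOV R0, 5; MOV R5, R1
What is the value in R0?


Register state trace:
  MOV R1, 55  → R1 = 55
  MOV R0, 5  → R0 = 5
  MOV R5, R1  → R5 = 55
Final: R0 = 5

5


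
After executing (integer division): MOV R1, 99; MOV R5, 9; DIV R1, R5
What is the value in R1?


Register state trace:
  MOV R1, 99  → R1 = 99
  MOV R5, 9  → R5 = 9
  DIV R1, R5  → R1 = 99 // 9 = 11
Final: R1 = 11

11


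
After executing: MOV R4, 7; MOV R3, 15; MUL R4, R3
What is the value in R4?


Register state trace:
  MOV R4, 7  → R4 = 7
  MOV R3, 15  → R3 = 15
  MUL R4, R3  → R4 = 7 * 15 = 105
Final: R4 = 105

105


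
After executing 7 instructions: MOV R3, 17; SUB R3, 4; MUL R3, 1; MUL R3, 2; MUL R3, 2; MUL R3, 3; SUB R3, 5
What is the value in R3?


Register state trace:
  MOV R3, 17  → R3 = 17
  SUB R3, 4  → R3 = 17 - 4 = 13
  MUL R3, 1  → R3 = 13 * 1 = 13
  MUL R3, 2  → R3 = 13 * 2 = 26
  MUL R3, 2  → R3 = 26 * 2 = 52
  MUL R3, 3  → R3 = 52 * 3 = 156
  SUB R3, 5  → R3 = 156 - 5 = 151
Final: R3 = 151

151


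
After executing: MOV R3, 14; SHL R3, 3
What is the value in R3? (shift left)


Register state trace:
  MOV R3, 14  → R3 = 14
  SHL R3, 3  → R3 = 14 << 3 = 14 * 2^3 = 112
Final: R3 = 112

112


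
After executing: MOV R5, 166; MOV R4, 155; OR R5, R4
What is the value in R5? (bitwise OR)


Register state trace:
  MOV R5, 166  → R5 = 166 (0b10100110)
  MOV R4, 155  → R4 = 155 (0b10011011)
  OR R5, R4   → R5 = 166 OR 155 = 191 (0b10111111)
Final: R5 = 191

191


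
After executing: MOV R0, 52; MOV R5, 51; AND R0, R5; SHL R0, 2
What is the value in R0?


Register state trace:
  MOV R0, 52  → R0 = 52 (0b00110100)
  MOV R5, 51  → R5 = 51 (0b00110011)
  AND R0, R5  → R0 = 52 AND 51 = 48 (0b00110000)
  SHL R0, 2  → R0 = 48 << 2 = 192
Final: R0 = 192

192


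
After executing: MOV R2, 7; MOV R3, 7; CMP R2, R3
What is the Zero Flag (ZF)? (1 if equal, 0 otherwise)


Register state trace:
  MOV R2, 7  → R2 = 7
  MOV R3, 7  → R3 = 7
  CMP R2, R3  → computes 7 - 7 = 0
  Result is zero, so values are equal
ZF = 1

1


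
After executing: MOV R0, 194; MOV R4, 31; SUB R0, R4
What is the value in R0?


Register state trace:
  MOV R0, 194  → R0 = 194
  MOV R4, 31  → R4 = 31
  SUB R0, R4  → R0 = 194 - 31 = 163
Final: R0 = 163

163


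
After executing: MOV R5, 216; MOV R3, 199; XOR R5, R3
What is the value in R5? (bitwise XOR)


Register state trace:
  MOV R5, 216  → R5 = 216 (0b11011000)
  MOV R3, 199  → R3 = 199 (0b11000111)
  XOR R5, R3  → R5 = 216 XOR 199 = 31 (0b00011111)
Final: R5 = 31

31


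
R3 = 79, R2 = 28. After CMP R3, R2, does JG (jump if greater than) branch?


Trace:
  R3 = 79, R2 = 28
  CMP R3, R2  → compares 79 vs 28
  JG checks: is 79 greater than 28?
  79 > 28, so condition is true
Branch taken: Yes

Yes


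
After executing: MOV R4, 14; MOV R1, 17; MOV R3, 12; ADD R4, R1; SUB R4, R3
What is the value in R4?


Register state trace:
  MOV R4, 14  → R4 = 14
  MOV R1, 17  → R1 = 17
  MOV R3, 12  → R3 = 12
  ADD R4, R1  → R4 = 14 + 17 = 31
  SUB R4, R3  → R4 = 31 - 12 = 19
Final: R4 = 19

19


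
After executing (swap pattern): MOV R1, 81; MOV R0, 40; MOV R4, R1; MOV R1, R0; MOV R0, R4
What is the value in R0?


Register state trace (swap pattern):
  MOV R1, 81  → R1 = 81
  MOV R0, 40  → R0 = 40
  MOV R4, R1  → R4 = 81  (save R1)
  MOV R1, R0  → R1 = 40  (R1 gets R0's value)
  MOV R0, R4  → R0 = 81  (R0 gets saved value)
Final: R0 = 81

81


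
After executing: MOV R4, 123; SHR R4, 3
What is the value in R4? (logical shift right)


Register state trace:
  MOV R4, 123  → R4 = 123
  SHR R4, 3  → R4 = 123 >> 3 = 123 // 2^3 = 15
Final: R4 = 15

15
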